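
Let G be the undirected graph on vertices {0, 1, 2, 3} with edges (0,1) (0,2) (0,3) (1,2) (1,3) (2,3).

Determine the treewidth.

A width-3 tree decomposition is:
Bags: B1 = {0, 1, 2, 3}
Tree: (single bag)
A single bag containing all 4 vertices is trivially a valid decomposition of width 3. Conversely, {0, 1, 2, 3} is a clique of size 4, and the vertices of any clique must share a bag in every tree decomposition; so some bag has ≥ 4 vertices and tw(G) ≥ 3. Hence tw(G) = 3 exactly.

3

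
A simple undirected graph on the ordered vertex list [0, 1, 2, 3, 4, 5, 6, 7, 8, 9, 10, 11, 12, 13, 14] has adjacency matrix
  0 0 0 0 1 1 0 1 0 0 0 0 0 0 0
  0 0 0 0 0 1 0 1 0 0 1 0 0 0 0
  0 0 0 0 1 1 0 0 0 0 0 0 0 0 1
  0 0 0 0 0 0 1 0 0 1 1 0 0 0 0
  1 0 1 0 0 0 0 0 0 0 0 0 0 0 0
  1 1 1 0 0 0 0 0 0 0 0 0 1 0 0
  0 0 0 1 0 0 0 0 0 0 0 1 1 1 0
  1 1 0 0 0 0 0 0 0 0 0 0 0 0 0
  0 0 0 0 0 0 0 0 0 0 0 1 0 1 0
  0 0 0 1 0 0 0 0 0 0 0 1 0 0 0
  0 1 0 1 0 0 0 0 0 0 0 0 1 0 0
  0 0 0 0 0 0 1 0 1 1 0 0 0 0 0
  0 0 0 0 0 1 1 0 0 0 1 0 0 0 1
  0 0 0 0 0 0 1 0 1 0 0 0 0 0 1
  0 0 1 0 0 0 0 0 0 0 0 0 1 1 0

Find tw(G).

3

A width-3 tree decomposition is:
Bags: B1 = {3, 8, 9, 11}  B2 = {3, 6, 8, 11}  B3 = {3, 6, 8, 13}  B4 = {3, 6, 10, 13}  B5 = {6, 10, 12, 13}  B6 = {10, 12, 13, 14}  B7 = {1, 10, 12, 14}  B8 = {1, 5, 12, 14}  B9 = {1, 2, 5, 14}  B10 = {1, 2, 5, 7}  B11 = {0, 2, 5, 7}  B12 = {0, 2, 4, 7}
Tree: B1–B2, B2–B3, B3–B4, B4–B5, B5–B6, B6–B7, B7–B8, B8–B9, B9–B10, B10–B11, B11–B12
Each bag holds 4 vertices, so the decomposition has width 3, which upper-bounds the treewidth. For the lower bound: the 4 vertex sets {8,9,11}, {3}, {6}, {10,12,13,14} are disjoint, each induces a connected subgraph, and every pair is joined by at least one edge of G. Contracting each set to a single vertex therefore yields K_{4} as a minor, and since treewidth is minor-monotone, tw(G) ≥ tw(K_{4}) = 3. Combining the bounds, tw(G) = 3.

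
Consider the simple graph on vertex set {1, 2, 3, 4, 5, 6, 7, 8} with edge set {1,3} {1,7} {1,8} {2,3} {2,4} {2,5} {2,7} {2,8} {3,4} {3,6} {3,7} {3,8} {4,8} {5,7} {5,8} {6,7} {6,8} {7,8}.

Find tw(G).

A width-3 tree decomposition is:
Bags: B1 = {1, 3, 7, 8}  B2 = {3, 6, 7, 8}  B3 = {2, 3, 7, 8}  B4 = {2, 5, 7, 8}  B5 = {2, 3, 4, 8}
Tree: B1–B2, B1–B3, B3–B4, B3–B5
The largest bag has 4 vertices, giving width 3; this decomposition certifies tw(G) ≤ 3. On the other hand G contains the 4-clique {2, 3, 4, 8}. A clique must lie in a single bag of any decomposition, so no decomposition can have width below 3. Hence tw(G) = 3 exactly.

3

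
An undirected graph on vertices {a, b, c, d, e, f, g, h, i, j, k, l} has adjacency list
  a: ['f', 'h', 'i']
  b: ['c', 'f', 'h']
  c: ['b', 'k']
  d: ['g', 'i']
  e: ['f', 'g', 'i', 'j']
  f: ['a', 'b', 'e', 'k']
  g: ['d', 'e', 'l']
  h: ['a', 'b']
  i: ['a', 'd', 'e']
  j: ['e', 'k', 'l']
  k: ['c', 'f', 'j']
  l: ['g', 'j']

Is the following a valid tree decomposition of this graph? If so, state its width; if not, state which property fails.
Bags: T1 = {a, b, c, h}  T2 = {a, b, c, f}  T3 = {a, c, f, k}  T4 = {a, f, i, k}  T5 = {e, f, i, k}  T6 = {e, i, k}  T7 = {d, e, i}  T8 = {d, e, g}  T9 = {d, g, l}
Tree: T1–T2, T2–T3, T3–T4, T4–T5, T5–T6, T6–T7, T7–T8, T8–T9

A tree decomposition must satisfy three properties: every vertex lies in some bag; for every edge, both endpoints lie together in some bag; and for every vertex, the bags containing it form a connected subtree. Here vertex j appears in no bag, so the decomposition is invalid.

No — vertex j appears in no bag.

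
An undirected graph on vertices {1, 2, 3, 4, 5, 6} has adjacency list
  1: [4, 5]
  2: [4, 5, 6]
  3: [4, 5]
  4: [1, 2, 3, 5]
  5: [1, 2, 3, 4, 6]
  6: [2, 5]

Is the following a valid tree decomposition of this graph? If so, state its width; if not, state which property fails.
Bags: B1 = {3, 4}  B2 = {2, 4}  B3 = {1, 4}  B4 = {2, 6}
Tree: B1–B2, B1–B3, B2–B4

No — vertex 5 appears in no bag.

A tree decomposition must satisfy three properties: every vertex lies in some bag; for every edge, both endpoints lie together in some bag; and for every vertex, the bags containing it form a connected subtree. Here vertex 5 appears in no bag, so the decomposition is invalid.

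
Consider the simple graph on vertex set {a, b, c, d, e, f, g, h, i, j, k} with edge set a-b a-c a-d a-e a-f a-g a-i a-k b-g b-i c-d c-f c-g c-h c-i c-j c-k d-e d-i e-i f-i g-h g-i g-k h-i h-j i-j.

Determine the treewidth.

A width-3 tree decomposition is:
Bags: B1 = {a, c, d, i}  B2 = {a, c, g, i}  B3 = {c, g, h, i}  B4 = {a, b, g, i}  B5 = {a, c, g, k}  B6 = {a, d, e, i}  B7 = {a, c, f, i}  B8 = {c, h, i, j}
Tree: B1–B2, B2–B3, B2–B4, B2–B5, B1–B6, B1–B7, B3–B8
The largest bag has 4 vertices, giving width 3; this decomposition certifies tw(G) ≤ 3. For the lower bound, the 4 vertices {a, c, g, k} are pairwise adjacent, and any tree decomposition puts a clique entirely inside one bag — forcing width ≥ 3. Therefore the treewidth is 3.

3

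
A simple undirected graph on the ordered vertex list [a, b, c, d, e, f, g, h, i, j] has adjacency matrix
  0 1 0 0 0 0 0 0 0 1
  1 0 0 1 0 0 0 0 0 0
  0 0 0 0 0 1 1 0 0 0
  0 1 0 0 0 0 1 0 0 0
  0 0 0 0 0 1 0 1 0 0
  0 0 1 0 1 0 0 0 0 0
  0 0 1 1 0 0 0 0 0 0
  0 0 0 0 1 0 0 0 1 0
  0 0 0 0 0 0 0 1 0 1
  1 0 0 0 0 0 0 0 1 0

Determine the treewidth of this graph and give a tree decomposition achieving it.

Treewidth 2.
Bags: B1 = {a, i, j}  B2 = {a, b, i}  B3 = {b, d, i}  B4 = {d, g, i}  B5 = {c, g, i}  B6 = {c, f, i}  B7 = {e, f, i}  B8 = {e, h, i}
Tree: B1–B2, B2–B3, B3–B4, B4–B5, B5–B6, B6–B7, B7–B8

The largest bag has 3 vertices, giving width 2; this decomposition certifies tw(G) ≤ 2. For the lower bound, G contains the cycle i–j–a–b–d–g–c–f–e–h–i, so G is not a forest; only forests have treewidth ≤ 1, hence tw(G) ≥ 2. Combining the bounds, tw(G) = 2.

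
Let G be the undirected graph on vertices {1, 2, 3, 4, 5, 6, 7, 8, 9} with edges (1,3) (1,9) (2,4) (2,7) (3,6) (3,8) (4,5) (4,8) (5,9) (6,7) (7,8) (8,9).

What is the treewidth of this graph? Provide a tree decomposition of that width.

Treewidth 3.
One optimal decomposition is:
Bags: B1 = {2, 4, 6, 7}  B2 = {4, 6, 7, 8}  B3 = {3, 4, 6, 8}  B4 = {3, 4, 5, 8}  B5 = {3, 5, 8, 9}  B6 = {1, 3, 5, 9}
Tree: B1–B2, B2–B3, B3–B4, B4–B5, B5–B6

The largest bag has 4 vertices, giving width 3; this decomposition certifies tw(G) ≤ 3. For the lower bound: the 4 vertex sets {2,6,7}, {4}, {8}, {1,3,5,9} are disjoint, each induces a connected subgraph, and every pair is joined by at least one edge of G. Contracting each set to a single vertex therefore yields K_{4} as a minor, and since treewidth is minor-monotone, tw(G) ≥ tw(K_{4}) = 3. Therefore the treewidth is 3.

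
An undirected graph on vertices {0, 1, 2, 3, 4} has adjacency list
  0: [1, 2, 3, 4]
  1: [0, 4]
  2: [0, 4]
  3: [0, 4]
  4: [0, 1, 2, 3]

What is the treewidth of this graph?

A width-2 tree decomposition is:
Bags: B1 = {0, 1, 4}  B2 = {0, 2, 4}  B3 = {0, 3, 4}
Tree: B1–B2, B2–B3
The largest bag has 3 vertices, giving width 2; this decomposition certifies tw(G) ≤ 2. Conversely, {0, 1, 4} is a clique of size 3, and the vertices of any clique must share a bag in every tree decomposition; so some bag has ≥ 3 vertices and tw(G) ≥ 2. Combining the bounds, tw(G) = 2.

2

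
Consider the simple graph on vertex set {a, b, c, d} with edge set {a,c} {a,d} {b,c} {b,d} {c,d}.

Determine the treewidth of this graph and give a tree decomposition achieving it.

Treewidth 2.
One such decomposition:
Bags: B1 = {b, c, d}  B2 = {a, c, d}
Tree: B1–B2

Every bag has size at most 3, so the width is 3 − 1 = 2 and tw(G) ≤ 2. For the lower bound, the 3 vertices {a, c, d} are pairwise adjacent, and any tree decomposition puts a clique entirely inside one bag — forcing width ≥ 2. Therefore the treewidth is 2.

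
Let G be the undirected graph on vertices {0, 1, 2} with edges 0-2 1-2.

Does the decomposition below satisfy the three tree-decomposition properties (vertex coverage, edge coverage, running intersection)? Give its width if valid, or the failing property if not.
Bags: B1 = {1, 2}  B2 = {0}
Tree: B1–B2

A tree decomposition must satisfy three properties: every vertex lies in some bag; for every edge, both endpoints lie together in some bag; and for every vertex, the bags containing it form a connected subtree. Here edge (2,0) lies in no bag, so the decomposition is invalid.

No — edge (2,0) lies in no bag.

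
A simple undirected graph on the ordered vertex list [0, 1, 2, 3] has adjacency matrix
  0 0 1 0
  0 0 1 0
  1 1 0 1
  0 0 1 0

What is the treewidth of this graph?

1

A width-1 tree decomposition is:
Bags: B1 = {1, 2}  B2 = {2, 3}  B3 = {0, 2}
Tree: B1–B2, B1–B3
Each bag holds 2 vertices, so the decomposition has width 1, which upper-bounds the treewidth. G has an edge, so its treewidth is at least 1. The upper and lower bounds meet at 1, so that is the treewidth.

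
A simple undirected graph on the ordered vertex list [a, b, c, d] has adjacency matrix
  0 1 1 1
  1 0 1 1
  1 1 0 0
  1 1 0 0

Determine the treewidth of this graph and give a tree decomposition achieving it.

Treewidth 2.
One such decomposition:
Bags: B1 = {a, b, c}  B2 = {a, b, d}
Tree: B1–B2

Every bag has size at most 3, so the width is 3 − 1 = 2 and tw(G) ≤ 2. On the other hand G contains the 3-clique {a, b, d}. A clique must lie in a single bag of any decomposition, so no decomposition can have width below 2. Combining the bounds, tw(G) = 2.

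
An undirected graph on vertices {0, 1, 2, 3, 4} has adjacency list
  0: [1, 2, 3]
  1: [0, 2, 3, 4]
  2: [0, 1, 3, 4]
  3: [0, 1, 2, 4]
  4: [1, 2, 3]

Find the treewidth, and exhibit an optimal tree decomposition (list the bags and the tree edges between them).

Each bag holds 4 vertices, so the decomposition has width 3, which upper-bounds the treewidth. For the lower bound, the 4 vertices {0, 1, 2, 3} are pairwise adjacent, and any tree decomposition puts a clique entirely inside one bag — forcing width ≥ 3. Therefore the treewidth is 3.

Treewidth 3.
One such decomposition:
Bags: B1 = {0, 1, 2, 3}  B2 = {1, 2, 3, 4}
Tree: B1–B2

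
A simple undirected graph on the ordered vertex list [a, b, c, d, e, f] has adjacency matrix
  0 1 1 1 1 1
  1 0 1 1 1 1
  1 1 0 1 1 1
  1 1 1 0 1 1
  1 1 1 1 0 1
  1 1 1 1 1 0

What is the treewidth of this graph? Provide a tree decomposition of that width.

With just one bag of size 6, the width is 6 − 1 = 5, so tw(G) ≤ 5. For the lower bound, the 6 vertices {a, b, c, d, e, f} are pairwise adjacent, and any tree decomposition puts a clique entirely inside one bag — forcing width ≥ 5. The upper and lower bounds meet at 5, so that is the treewidth.

Treewidth 5.
One such decomposition:
Bags: B1 = {a, b, c, d, e, f}
Tree: (single bag)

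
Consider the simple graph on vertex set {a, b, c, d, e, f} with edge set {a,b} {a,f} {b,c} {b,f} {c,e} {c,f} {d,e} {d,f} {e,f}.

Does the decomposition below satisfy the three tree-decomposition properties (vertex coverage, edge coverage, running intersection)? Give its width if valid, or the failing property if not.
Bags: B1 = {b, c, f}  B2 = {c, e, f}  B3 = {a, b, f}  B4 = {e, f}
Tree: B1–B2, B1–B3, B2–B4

No — vertex d appears in no bag.

A tree decomposition must satisfy three properties: every vertex lies in some bag; for every edge, both endpoints lie together in some bag; and for every vertex, the bags containing it form a connected subtree. Here vertex d appears in no bag, so the decomposition is invalid.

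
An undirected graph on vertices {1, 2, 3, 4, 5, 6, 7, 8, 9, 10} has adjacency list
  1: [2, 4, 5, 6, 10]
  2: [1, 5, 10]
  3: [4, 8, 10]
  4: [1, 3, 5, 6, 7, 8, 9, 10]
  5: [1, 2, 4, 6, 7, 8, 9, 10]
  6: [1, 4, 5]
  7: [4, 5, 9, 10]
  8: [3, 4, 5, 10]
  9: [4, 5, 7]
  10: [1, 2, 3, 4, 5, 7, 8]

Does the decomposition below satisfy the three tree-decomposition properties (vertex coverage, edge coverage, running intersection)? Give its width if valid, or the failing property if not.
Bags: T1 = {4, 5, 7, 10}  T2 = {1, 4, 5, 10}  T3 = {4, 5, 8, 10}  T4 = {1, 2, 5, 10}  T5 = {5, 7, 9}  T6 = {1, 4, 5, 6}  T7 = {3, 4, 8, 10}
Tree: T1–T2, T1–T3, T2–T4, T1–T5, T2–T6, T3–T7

A tree decomposition must satisfy three properties: every vertex lies in some bag; for every edge, both endpoints lie together in some bag; and for every vertex, the bags containing it form a connected subtree. Here edge (4,9) lies in no bag, so the decomposition is invalid.

No — edge (4,9) lies in no bag.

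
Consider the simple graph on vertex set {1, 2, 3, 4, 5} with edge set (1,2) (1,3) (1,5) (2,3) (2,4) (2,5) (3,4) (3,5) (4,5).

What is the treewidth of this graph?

A width-3 tree decomposition is:
Bags: B1 = {1, 2, 3, 5}  B2 = {2, 3, 4, 5}
Tree: B1–B2
Each bag holds 4 vertices, so the decomposition has width 3, which upper-bounds the treewidth. Conversely, {1, 2, 3, 5} is a clique of size 4, and the vertices of any clique must share a bag in every tree decomposition; so some bag has ≥ 4 vertices and tw(G) ≥ 3. Combining the bounds, tw(G) = 3.

3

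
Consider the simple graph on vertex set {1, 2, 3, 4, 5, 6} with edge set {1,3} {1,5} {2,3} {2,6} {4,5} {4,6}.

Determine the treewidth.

A width-2 tree decomposition is:
Bags: B1 = {1, 4, 5}  B2 = {1, 4, 6}  B3 = {1, 2, 6}  B4 = {1, 2, 3}
Tree: B1–B2, B2–B3, B3–B4
Every bag has size at most 3, so the width is 3 − 1 = 2 and tw(G) ≤ 2. Since 1–5–4–6–2–3–1 is a cycle in G, G is not acyclic. Forests are exactly the graphs of treewidth ≤ 1, so tw(G) ≥ 2. Combining the bounds, tw(G) = 2.

2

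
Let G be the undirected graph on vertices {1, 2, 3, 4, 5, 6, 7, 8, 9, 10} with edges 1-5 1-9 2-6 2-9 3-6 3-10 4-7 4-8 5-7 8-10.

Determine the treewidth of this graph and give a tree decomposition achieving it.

Each bag holds 3 vertices, so the decomposition has width 2, which upper-bounds the treewidth. Since 1–5–7–4–8–10–3–6–2–9–1 is a cycle in G, G is not acyclic. Forests are exactly the graphs of treewidth ≤ 1, so tw(G) ≥ 2. Hence tw(G) = 2 exactly.

Treewidth 2.
One such decomposition:
Bags: B1 = {1, 5, 7}  B2 = {1, 4, 7}  B3 = {1, 4, 8}  B4 = {1, 8, 10}  B5 = {1, 3, 10}  B6 = {1, 3, 6}  B7 = {1, 2, 6}  B8 = {1, 2, 9}
Tree: B1–B2, B2–B3, B3–B4, B4–B5, B5–B6, B6–B7, B7–B8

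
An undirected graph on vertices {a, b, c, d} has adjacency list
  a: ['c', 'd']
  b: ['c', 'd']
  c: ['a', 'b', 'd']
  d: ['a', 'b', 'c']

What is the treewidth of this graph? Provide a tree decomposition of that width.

Treewidth 2.
One such decomposition:
Bags: B1 = {a, c, d}  B2 = {b, c, d}
Tree: B1–B2

The largest bag has 3 vertices, giving width 2; this decomposition certifies tw(G) ≤ 2. On the other hand G contains the 3-clique {a, c, d}. A clique must lie in a single bag of any decomposition, so no decomposition can have width below 2. The upper and lower bounds meet at 2, so that is the treewidth.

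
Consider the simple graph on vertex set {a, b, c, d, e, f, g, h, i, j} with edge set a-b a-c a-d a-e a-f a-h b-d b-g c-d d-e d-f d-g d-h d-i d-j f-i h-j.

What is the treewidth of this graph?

A width-2 tree decomposition is:
Bags: B1 = {a, d, h}  B2 = {a, b, d}  B3 = {a, d, f}  B4 = {a, d, e}  B5 = {d, f, i}  B6 = {a, c, d}  B7 = {b, d, g}  B8 = {d, h, j}
Tree: B1–B2, B2–B3, B3–B4, B3–B5, B1–B6, B2–B7, B1–B8
The largest bag has 3 vertices, giving width 2; this decomposition certifies tw(G) ≤ 2. On the other hand G contains the 3-clique {b, d, g}. A clique must lie in a single bag of any decomposition, so no decomposition can have width below 2. Combining the bounds, tw(G) = 2.

2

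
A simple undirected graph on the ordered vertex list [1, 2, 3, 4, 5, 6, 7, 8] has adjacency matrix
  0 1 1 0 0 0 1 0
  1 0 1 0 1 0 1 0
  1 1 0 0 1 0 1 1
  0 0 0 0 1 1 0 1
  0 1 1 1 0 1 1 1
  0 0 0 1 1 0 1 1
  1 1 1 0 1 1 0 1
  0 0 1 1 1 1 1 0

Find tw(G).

A width-3 tree decomposition is:
Bags: B1 = {5, 6, 7, 8}  B2 = {3, 5, 7, 8}  B3 = {4, 5, 6, 8}  B4 = {2, 3, 5, 7}  B5 = {1, 2, 3, 7}
Tree: B1–B2, B1–B3, B2–B4, B4–B5
Every bag has size at most 4, so the width is 4 − 1 = 3 and tw(G) ≤ 3. For the lower bound, the 4 vertices {1, 2, 3, 7} are pairwise adjacent, and any tree decomposition puts a clique entirely inside one bag — forcing width ≥ 3. Hence tw(G) = 3 exactly.

3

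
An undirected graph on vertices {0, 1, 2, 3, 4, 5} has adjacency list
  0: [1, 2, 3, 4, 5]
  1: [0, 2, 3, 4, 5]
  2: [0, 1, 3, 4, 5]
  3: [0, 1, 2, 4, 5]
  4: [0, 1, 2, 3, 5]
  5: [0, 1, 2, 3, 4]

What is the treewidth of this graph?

A width-5 tree decomposition is:
Bags: B1 = {0, 1, 2, 3, 4, 5}
Tree: (single bag)
With just one bag of size 6, the width is 6 − 1 = 5, so tw(G) ≤ 5. On the other hand G contains the 6-clique {0, 1, 2, 3, 4, 5}. A clique must lie in a single bag of any decomposition, so no decomposition can have width below 5. The upper and lower bounds meet at 5, so that is the treewidth.

5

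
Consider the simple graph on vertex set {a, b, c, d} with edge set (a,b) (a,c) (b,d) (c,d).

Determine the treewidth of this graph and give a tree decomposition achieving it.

Treewidth 2.
One optimal decomposition is:
Bags: B1 = {b, c, d}  B2 = {a, b, c}
Tree: B1–B2

Each bag holds 3 vertices, so the decomposition has width 2, which upper-bounds the treewidth. For the lower bound, G contains the cycle c–d–b–a–c, so G is not a forest; only forests have treewidth ≤ 1, hence tw(G) ≥ 2. The upper and lower bounds meet at 2, so that is the treewidth.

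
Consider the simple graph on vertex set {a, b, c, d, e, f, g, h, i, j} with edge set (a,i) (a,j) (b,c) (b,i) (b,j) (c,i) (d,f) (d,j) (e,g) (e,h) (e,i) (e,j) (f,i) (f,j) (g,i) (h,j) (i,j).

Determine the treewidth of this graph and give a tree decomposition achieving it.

The largest bag has 3 vertices, giving width 2; this decomposition certifies tw(G) ≤ 2. Conversely, {d, f, j} is a clique of size 3, and the vertices of any clique must share a bag in every tree decomposition; so some bag has ≥ 3 vertices and tw(G) ≥ 2. Combining the bounds, tw(G) = 2.

Treewidth 2.
One such decomposition:
Bags: B1 = {e, i, j}  B2 = {b, i, j}  B3 = {b, c, i}  B4 = {f, i, j}  B5 = {a, i, j}  B6 = {e, h, j}  B7 = {d, f, j}  B8 = {e, g, i}
Tree: B1–B2, B2–B3, B2–B4, B4–B5, B1–B6, B4–B7, B1–B8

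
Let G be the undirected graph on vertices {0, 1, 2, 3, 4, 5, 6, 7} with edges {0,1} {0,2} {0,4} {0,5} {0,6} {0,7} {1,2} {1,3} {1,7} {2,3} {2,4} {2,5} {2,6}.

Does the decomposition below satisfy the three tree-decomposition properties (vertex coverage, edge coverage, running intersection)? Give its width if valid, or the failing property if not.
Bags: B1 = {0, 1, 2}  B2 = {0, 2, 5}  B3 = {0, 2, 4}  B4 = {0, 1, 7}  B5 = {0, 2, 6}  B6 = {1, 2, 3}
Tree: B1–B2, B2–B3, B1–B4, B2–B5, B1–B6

Every vertex of G appears in some bag (union = {0, 1, 2, 3, 4, 5, 6, 7}); every edge is covered by a bag; and for each vertex v the set of bags containing v is connected in the bag tree. The decomposition is therefore valid. The largest bag has 3 vertices, so the width is 2.

Yes; width 2.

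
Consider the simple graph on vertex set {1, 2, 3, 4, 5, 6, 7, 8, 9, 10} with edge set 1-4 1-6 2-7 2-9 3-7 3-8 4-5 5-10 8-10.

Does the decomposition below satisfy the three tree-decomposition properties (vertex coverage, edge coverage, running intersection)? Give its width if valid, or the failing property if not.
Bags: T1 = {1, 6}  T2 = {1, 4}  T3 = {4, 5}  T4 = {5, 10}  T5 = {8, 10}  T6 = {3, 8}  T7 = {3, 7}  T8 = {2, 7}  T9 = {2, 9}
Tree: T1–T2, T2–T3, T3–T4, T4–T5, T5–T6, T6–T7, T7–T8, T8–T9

Checking the three conditions: (i) the bags cover all of {1, 2, 3, 4, 5, 6, 7, 8, 9, 10}; (ii) for each edge, some bag contains both endpoints; (iii) the bags containing any fixed vertex form a subtree. All hold, so the decomposition is valid with width 2 − 1 = 1.

Yes; width 1.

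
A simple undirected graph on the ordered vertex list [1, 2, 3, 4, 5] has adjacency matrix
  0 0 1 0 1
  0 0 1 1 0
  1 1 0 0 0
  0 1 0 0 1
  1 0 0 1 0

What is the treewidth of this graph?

2

A width-2 tree decomposition is:
Bags: B1 = {1, 2, 3}  B2 = {1, 2, 5}  B3 = {2, 4, 5}
Tree: B1–B2, B2–B3
Each bag holds 3 vertices, so the decomposition has width 2, which upper-bounds the treewidth. The edges 2–3–1–5–4–2 form a cycle, so G is not a tree and its treewidth is at least 2. Therefore the treewidth is 2.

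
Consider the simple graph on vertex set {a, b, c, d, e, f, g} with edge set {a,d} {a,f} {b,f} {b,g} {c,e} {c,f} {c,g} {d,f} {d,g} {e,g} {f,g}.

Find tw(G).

A width-2 tree decomposition is:
Bags: B1 = {d, f, g}  B2 = {a, d, f}  B3 = {c, f, g}  B4 = {c, e, g}  B5 = {b, f, g}
Tree: B1–B2, B1–B3, B3–B4, B1–B5
Every bag has size at most 3, so the width is 3 − 1 = 2 and tw(G) ≤ 2. For the lower bound, the 3 vertices {c, e, g} are pairwise adjacent, and any tree decomposition puts a clique entirely inside one bag — forcing width ≥ 2. Therefore the treewidth is 2.

2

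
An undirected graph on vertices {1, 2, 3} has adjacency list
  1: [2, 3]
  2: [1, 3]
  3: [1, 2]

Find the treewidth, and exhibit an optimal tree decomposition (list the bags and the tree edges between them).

A single bag containing all 3 vertices is trivially a valid decomposition of width 2. For the lower bound, the 3 vertices {1, 2, 3} are pairwise adjacent, and any tree decomposition puts a clique entirely inside one bag — forcing width ≥ 2. The upper and lower bounds meet at 2, so that is the treewidth.

Treewidth 2.
Bags: B1 = {1, 2, 3}
Tree: (single bag)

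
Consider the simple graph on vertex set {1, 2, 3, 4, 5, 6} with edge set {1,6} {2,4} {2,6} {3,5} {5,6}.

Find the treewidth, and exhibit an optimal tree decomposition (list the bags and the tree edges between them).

Every bag has size at most 2, so the width is 2 − 1 = 1 and tw(G) ≤ 1. G has an edge, so its treewidth is at least 1. The upper and lower bounds meet at 1, so that is the treewidth.

Treewidth 1.
One optimal decomposition is:
Bags: B1 = {1, 6}  B2 = {5, 6}  B3 = {2, 6}  B4 = {3, 5}  B5 = {2, 4}
Tree: B1–B2, B1–B3, B2–B4, B3–B5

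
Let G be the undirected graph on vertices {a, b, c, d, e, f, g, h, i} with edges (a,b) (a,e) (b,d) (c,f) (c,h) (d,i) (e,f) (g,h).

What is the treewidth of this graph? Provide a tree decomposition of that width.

Treewidth 1.
One optimal decomposition is:
Bags: B1 = {d, i}  B2 = {b, d}  B3 = {a, b}  B4 = {a, e}  B5 = {e, f}  B6 = {c, f}  B7 = {c, h}  B8 = {g, h}
Tree: B1–B2, B2–B3, B3–B4, B4–B5, B5–B6, B6–B7, B7–B8

Each bag holds 2 vertices, so the decomposition has width 1, which upper-bounds the treewidth. Any graph with an edge has treewidth ≥ 1, and G has the edge i–d. Therefore the treewidth is 1.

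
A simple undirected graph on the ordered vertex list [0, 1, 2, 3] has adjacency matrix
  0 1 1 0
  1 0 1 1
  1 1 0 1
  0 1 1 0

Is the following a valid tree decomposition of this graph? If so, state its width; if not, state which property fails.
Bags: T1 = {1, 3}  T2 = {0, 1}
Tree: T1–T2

No — vertex 2 appears in no bag.

A tree decomposition must satisfy three properties: every vertex lies in some bag; for every edge, both endpoints lie together in some bag; and for every vertex, the bags containing it form a connected subtree. Here vertex 2 appears in no bag, so the decomposition is invalid.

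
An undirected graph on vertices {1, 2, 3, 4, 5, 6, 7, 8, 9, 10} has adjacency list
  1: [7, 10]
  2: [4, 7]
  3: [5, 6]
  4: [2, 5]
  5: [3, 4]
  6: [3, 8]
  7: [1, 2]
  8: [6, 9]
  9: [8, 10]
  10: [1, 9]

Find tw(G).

2

A width-2 tree decomposition is:
Bags: B1 = {1, 7, 10}  B2 = {2, 7, 10}  B3 = {2, 4, 10}  B4 = {4, 5, 10}  B5 = {3, 5, 10}  B6 = {3, 6, 10}  B7 = {6, 8, 10}  B8 = {8, 9, 10}
Tree: B1–B2, B2–B3, B3–B4, B4–B5, B5–B6, B6–B7, B7–B8
Each bag holds 3 vertices, so the decomposition has width 2, which upper-bounds the treewidth. The edges 10–1–7–2–4–5–3–6–8–9–10 form a cycle, so G is not a tree and its treewidth is at least 2. The upper and lower bounds meet at 2, so that is the treewidth.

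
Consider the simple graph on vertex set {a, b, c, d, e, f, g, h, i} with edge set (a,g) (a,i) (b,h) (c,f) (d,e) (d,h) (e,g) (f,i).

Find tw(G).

A width-1 tree decomposition is:
Bags: B1 = {b, h}  B2 = {d, h}  B3 = {d, e}  B4 = {e, g}  B5 = {a, g}  B6 = {a, i}  B7 = {f, i}  B8 = {c, f}
Tree: B1–B2, B2–B3, B3–B4, B4–B5, B5–B6, B6–B7, B7–B8
The largest bag has 2 vertices, giving width 1; this decomposition certifies tw(G) ≤ 1. G has an edge, so its treewidth is at least 1. Therefore the treewidth is 1.

1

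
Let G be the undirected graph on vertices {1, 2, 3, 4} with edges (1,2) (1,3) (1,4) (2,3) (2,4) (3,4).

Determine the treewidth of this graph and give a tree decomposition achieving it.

Treewidth 3.
Bags: B1 = {1, 2, 3, 4}
Tree: (single bag)

A single bag containing all 4 vertices is trivially a valid decomposition of width 3. On the other hand G contains the 4-clique {1, 2, 3, 4}. A clique must lie in a single bag of any decomposition, so no decomposition can have width below 3. Hence tw(G) = 3 exactly.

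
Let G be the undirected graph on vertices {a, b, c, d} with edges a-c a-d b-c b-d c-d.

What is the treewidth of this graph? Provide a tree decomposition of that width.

Treewidth 2.
One optimal decomposition is:
Bags: B1 = {b, c, d}  B2 = {a, c, d}
Tree: B1–B2

Each bag holds 3 vertices, so the decomposition has width 2, which upper-bounds the treewidth. Conversely, {a, c, d} is a clique of size 3, and the vertices of any clique must share a bag in every tree decomposition; so some bag has ≥ 3 vertices and tw(G) ≥ 2. Hence tw(G) = 2 exactly.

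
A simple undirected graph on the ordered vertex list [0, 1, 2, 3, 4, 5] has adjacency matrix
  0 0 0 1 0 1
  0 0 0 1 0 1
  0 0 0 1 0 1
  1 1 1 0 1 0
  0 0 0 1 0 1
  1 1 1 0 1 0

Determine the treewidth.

A width-2 tree decomposition is:
Bags: B1 = {1, 3, 5}  B2 = {3, 4, 5}  B3 = {2, 3, 5}  B4 = {0, 3, 5}
Tree: B1–B2, B2–B3, B3–B4
Every bag has size at most 3, so the width is 3 − 1 = 2 and tw(G) ≤ 2. The edges 5–1–3–4–5 form a cycle, so G is not a tree and its treewidth is at least 2. Hence tw(G) = 2 exactly.

2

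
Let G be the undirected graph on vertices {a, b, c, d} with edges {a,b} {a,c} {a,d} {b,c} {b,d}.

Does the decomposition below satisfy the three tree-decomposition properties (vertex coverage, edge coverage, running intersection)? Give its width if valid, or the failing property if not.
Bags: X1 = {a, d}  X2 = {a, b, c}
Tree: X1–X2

No — edge (b,d) lies in no bag.

A tree decomposition must satisfy three properties: every vertex lies in some bag; for every edge, both endpoints lie together in some bag; and for every vertex, the bags containing it form a connected subtree. Here edge (b,d) lies in no bag, so the decomposition is invalid.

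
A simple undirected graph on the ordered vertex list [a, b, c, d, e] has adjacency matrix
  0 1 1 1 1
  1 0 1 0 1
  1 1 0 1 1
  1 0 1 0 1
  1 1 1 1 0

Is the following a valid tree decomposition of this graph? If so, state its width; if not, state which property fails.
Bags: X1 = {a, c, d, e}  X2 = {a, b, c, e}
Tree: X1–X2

Yes; width 3.

Vertex coverage: the bags together contain {a, b, c, d, e}, the full vertex set. Edge coverage: each edge of G has both endpoints in at least one bag. Running intersection: for every vertex, the bags containing it form a connected subtree. All three properties hold, so this is a valid tree decomposition of width max|bag| − 1 = 3, and hence tw(G) ≤ 3.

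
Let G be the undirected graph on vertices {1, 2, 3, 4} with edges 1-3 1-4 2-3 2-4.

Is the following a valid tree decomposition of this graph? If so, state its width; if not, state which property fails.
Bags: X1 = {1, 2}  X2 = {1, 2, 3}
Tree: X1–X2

A tree decomposition must satisfy three properties: every vertex lies in some bag; for every edge, both endpoints lie together in some bag; and for every vertex, the bags containing it form a connected subtree. Here vertex 4 appears in no bag, so the decomposition is invalid.

No — vertex 4 appears in no bag.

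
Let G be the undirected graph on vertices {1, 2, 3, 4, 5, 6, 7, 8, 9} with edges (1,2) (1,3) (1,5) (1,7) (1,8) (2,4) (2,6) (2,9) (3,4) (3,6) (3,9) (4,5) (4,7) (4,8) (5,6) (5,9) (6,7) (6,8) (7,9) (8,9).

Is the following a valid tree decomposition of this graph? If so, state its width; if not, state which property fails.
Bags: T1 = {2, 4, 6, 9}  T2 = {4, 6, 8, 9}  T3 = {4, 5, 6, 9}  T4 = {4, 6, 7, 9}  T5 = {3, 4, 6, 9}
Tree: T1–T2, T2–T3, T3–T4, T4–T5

A tree decomposition must satisfy three properties: every vertex lies in some bag; for every edge, both endpoints lie together in some bag; and for every vertex, the bags containing it form a connected subtree. Here vertex 1 appears in no bag, so the decomposition is invalid.

No — vertex 1 appears in no bag.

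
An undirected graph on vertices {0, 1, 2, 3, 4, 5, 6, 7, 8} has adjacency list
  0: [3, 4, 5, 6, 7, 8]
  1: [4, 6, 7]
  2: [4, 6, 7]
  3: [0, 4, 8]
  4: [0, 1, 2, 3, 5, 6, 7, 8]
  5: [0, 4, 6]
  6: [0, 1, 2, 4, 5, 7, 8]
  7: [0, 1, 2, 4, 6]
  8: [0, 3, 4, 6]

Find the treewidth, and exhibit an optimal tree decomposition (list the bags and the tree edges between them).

Treewidth 3.
Bags: B1 = {0, 4, 6, 8}  B2 = {0, 3, 4, 8}  B3 = {0, 4, 6, 7}  B4 = {1, 4, 6, 7}  B5 = {2, 4, 6, 7}  B6 = {0, 4, 5, 6}
Tree: B1–B2, B1–B3, B3–B4, B4–B5, B3–B6

The largest bag has 4 vertices, giving width 3; this decomposition certifies tw(G) ≤ 3. For the lower bound, the 4 vertices {0, 3, 4, 8} are pairwise adjacent, and any tree decomposition puts a clique entirely inside one bag — forcing width ≥ 3. Combining the bounds, tw(G) = 3.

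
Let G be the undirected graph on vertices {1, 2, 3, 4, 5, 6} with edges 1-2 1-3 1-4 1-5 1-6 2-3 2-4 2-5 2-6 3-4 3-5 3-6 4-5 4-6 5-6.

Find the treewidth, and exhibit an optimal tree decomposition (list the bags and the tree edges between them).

Treewidth 5.
One optimal decomposition is:
Bags: B1 = {1, 2, 3, 4, 5, 6}
Tree: (single bag)

With just one bag of size 6, the width is 6 − 1 = 5, so tw(G) ≤ 5. For the lower bound, the 6 vertices {1, 2, 3, 4, 5, 6} are pairwise adjacent, and any tree decomposition puts a clique entirely inside one bag — forcing width ≥ 5. Combining the bounds, tw(G) = 5.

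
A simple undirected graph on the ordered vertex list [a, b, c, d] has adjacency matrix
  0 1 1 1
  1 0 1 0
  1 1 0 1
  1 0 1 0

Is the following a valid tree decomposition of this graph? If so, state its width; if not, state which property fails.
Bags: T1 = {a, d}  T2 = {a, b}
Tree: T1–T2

A tree decomposition must satisfy three properties: every vertex lies in some bag; for every edge, both endpoints lie together in some bag; and for every vertex, the bags containing it form a connected subtree. Here vertex c appears in no bag, so the decomposition is invalid.

No — vertex c appears in no bag.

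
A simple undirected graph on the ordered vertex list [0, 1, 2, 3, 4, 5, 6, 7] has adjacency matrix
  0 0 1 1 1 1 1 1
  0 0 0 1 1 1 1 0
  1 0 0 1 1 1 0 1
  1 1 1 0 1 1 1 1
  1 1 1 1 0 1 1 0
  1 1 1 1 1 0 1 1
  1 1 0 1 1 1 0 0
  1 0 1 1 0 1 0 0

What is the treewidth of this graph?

A width-4 tree decomposition is:
Bags: B1 = {0, 2, 3, 4, 5}  B2 = {0, 2, 3, 5, 7}  B3 = {0, 3, 4, 5, 6}  B4 = {1, 3, 4, 5, 6}
Tree: B1–B2, B1–B3, B3–B4
Each bag holds 5 vertices, so the decomposition has width 4, which upper-bounds the treewidth. On the other hand G contains the 5-clique {0, 2, 3, 4, 5}. A clique must lie in a single bag of any decomposition, so no decomposition can have width below 4. Hence tw(G) = 4 exactly.

4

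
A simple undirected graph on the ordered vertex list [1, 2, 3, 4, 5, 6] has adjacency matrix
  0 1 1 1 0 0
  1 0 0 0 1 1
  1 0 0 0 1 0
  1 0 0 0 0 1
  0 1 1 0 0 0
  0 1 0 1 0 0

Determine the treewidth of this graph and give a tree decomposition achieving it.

Treewidth 2.
Bags: B1 = {1, 4, 6}  B2 = {1, 2, 6}  B3 = {1, 2, 3}  B4 = {2, 3, 5}
Tree: B1–B2, B2–B3, B3–B4

Each bag holds 3 vertices, so the decomposition has width 2, which upper-bounds the treewidth. Since 4–6–2–1–4 is a cycle in G, G is not acyclic. Forests are exactly the graphs of treewidth ≤ 1, so tw(G) ≥ 2. The upper and lower bounds meet at 2, so that is the treewidth.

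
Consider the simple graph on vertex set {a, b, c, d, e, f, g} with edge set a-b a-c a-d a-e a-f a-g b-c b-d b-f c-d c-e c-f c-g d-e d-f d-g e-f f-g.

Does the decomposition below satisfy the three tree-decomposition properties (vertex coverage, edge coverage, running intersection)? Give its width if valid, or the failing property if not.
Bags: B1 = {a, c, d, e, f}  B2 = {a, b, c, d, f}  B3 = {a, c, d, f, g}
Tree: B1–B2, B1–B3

Yes; width 4.

Checking the three conditions: (i) the bags cover all of {a, b, c, d, e, f, g}; (ii) for each edge, some bag contains both endpoints; (iii) the bags containing any fixed vertex form a subtree. All hold, so the decomposition is valid with width 5 − 1 = 4.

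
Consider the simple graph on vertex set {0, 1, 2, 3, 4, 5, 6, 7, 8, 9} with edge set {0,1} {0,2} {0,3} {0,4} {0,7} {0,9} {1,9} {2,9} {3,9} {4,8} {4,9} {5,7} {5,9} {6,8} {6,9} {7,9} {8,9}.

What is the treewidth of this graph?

2

A width-2 tree decomposition is:
Bags: B1 = {0, 2, 9}  B2 = {0, 4, 9}  B3 = {0, 1, 9}  B4 = {0, 7, 9}  B5 = {5, 7, 9}  B6 = {4, 8, 9}  B7 = {0, 3, 9}  B8 = {6, 8, 9}
Tree: B1–B2, B2–B3, B2–B4, B4–B5, B2–B6, B1–B7, B6–B8
The largest bag has 3 vertices, giving width 2; this decomposition certifies tw(G) ≤ 2. On the other hand G contains the 3-clique {0, 1, 9}. A clique must lie in a single bag of any decomposition, so no decomposition can have width below 2. Hence tw(G) = 2 exactly.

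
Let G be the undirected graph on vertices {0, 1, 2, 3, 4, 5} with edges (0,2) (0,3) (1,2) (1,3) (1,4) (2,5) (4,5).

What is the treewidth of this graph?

A width-2 tree decomposition is:
Bags: B1 = {0, 2, 3}  B2 = {1, 2, 3}  B3 = {1, 2, 5}  B4 = {1, 4, 5}
Tree: B1–B2, B2–B3, B3–B4
Each bag holds 3 vertices, so the decomposition has width 2, which upper-bounds the treewidth. The edges 0–3–1–2–0 form a cycle, so G is not a tree and its treewidth is at least 2. Combining the bounds, tw(G) = 2.

2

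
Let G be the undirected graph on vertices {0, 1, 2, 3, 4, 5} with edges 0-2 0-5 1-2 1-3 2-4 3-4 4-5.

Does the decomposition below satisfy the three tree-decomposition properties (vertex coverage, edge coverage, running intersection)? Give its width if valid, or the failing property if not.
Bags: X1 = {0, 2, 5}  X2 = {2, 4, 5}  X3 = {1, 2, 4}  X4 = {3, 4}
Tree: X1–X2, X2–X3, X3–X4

No — edge (1,3) lies in no bag.

A tree decomposition must satisfy three properties: every vertex lies in some bag; for every edge, both endpoints lie together in some bag; and for every vertex, the bags containing it form a connected subtree. Here edge (1,3) lies in no bag, so the decomposition is invalid.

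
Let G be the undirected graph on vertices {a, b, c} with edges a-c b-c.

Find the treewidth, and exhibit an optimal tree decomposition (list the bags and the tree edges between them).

Treewidth 1.
Bags: B1 = {a, c}  B2 = {b, c}
Tree: B1–B2

Each bag holds 2 vertices, so the decomposition has width 1, which upper-bounds the treewidth. G has an edge, so its treewidth is at least 1. Hence tw(G) = 1 exactly.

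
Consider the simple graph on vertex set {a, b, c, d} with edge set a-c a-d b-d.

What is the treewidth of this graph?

1

A width-1 tree decomposition is:
Bags: B1 = {a, d}  B2 = {a, c}  B3 = {b, d}
Tree: B1–B2, B1–B3
The largest bag has 2 vertices, giving width 1; this decomposition certifies tw(G) ≤ 1. G has an edge, so its treewidth is at least 1. Hence tw(G) = 1 exactly.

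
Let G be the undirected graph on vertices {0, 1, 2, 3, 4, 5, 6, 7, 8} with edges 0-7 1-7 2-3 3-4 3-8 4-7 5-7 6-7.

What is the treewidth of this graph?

1

A width-1 tree decomposition is:
Bags: B1 = {3, 4}  B2 = {3, 8}  B3 = {4, 7}  B4 = {5, 7}  B5 = {1, 7}  B6 = {0, 7}  B7 = {6, 7}  B8 = {2, 3}
Tree: B1–B2, B1–B3, B3–B4, B3–B5, B3–B6, B5–B7, B1–B8
Every bag has size at most 2, so the width is 2 − 1 = 1 and tw(G) ≤ 1. G has an edge, so its treewidth is at least 1. Therefore the treewidth is 1.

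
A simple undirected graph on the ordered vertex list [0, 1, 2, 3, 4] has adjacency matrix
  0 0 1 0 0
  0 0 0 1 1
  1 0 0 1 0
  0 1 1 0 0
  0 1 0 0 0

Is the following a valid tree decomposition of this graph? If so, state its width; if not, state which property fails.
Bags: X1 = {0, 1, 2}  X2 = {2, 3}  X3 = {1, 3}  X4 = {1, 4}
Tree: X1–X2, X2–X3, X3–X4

No — bags containing vertex 1 are not connected in the tree.

A tree decomposition must satisfy three properties: every vertex lies in some bag; for every edge, both endpoints lie together in some bag; and for every vertex, the bags containing it form a connected subtree. Here bags containing vertex 1 are not connected in the tree, so the decomposition is invalid.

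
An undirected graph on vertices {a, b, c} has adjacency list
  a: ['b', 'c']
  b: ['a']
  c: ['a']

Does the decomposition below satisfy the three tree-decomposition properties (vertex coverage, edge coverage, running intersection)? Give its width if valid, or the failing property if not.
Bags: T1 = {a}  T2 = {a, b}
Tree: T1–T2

A tree decomposition must satisfy three properties: every vertex lies in some bag; for every edge, both endpoints lie together in some bag; and for every vertex, the bags containing it form a connected subtree. Here vertex c appears in no bag, so the decomposition is invalid.

No — vertex c appears in no bag.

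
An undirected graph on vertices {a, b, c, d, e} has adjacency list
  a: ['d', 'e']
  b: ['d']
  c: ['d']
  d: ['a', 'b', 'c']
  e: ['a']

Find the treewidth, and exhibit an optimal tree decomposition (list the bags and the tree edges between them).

Treewidth 1.
Bags: B1 = {a, d}  B2 = {b, d}  B3 = {a, e}  B4 = {c, d}
Tree: B1–B2, B1–B3, B1–B4

The largest bag has 2 vertices, giving width 1; this decomposition certifies tw(G) ≤ 1. Any graph with an edge has treewidth ≥ 1, and G has the edge d–a. Hence tw(G) = 1 exactly.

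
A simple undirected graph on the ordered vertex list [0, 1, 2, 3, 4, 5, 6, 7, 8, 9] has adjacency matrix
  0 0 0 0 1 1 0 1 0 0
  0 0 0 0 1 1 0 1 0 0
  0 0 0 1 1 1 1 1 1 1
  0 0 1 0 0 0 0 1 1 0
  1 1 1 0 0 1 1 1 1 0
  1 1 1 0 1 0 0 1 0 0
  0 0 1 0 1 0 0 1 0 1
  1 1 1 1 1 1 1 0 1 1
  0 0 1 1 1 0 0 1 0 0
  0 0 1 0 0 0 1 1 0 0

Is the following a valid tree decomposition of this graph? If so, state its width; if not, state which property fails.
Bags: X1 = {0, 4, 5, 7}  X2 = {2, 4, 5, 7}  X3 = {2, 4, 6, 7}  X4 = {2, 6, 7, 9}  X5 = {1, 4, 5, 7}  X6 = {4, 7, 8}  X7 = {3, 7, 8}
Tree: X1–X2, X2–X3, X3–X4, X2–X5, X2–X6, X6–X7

No — edge (2,8) lies in no bag.

A tree decomposition must satisfy three properties: every vertex lies in some bag; for every edge, both endpoints lie together in some bag; and for every vertex, the bags containing it form a connected subtree. Here edge (2,8) lies in no bag, so the decomposition is invalid.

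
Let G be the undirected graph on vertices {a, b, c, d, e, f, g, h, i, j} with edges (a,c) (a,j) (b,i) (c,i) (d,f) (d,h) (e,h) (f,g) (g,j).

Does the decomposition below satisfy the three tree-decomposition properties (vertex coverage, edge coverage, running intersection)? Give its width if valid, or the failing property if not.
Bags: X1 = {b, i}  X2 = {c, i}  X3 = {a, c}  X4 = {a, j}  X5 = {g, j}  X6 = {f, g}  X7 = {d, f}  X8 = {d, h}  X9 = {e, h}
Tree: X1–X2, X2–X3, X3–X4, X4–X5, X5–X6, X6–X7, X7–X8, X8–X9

Every vertex of G appears in some bag (union = {a, b, c, d, e, f, g, h, i, j}); every edge is covered by a bag; and for each vertex v the set of bags containing v is connected in the bag tree. The decomposition is therefore valid. The largest bag has 2 vertices, so the width is 1.

Yes; width 1.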